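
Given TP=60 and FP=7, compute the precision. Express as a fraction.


Precision = TP / (TP + FP) = 60 / 67 = 60/67.

60/67


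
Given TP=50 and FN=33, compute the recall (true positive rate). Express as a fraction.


Recall = TP / (TP + FN) = 50 / 83 = 50/83.

50/83


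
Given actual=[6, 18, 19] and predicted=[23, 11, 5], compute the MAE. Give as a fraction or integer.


MAE = (1/3) * (|6-23|=17 + |18-11|=7 + |19-5|=14). Sum = 38. MAE = 38/3.

38/3


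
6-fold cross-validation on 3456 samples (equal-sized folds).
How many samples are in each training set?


Each validation fold has 3456/6 = 576 samples. Training set = 3456 - 576 = 2880.

2880


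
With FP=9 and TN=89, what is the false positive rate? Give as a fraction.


FPR = FP / (FP + TN) = 9 / 98 = 9/98.

9/98


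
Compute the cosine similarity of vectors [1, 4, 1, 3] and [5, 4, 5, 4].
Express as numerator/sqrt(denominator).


dot = 38. |a|^2 = 27, |b|^2 = 82. cos = 38/sqrt(2214).

38/sqrt(2214)


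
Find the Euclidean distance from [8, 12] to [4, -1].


d = sqrt(sum of squared differences). (8-4)^2=16, (12--1)^2=169. Sum = 185.

sqrt(185)


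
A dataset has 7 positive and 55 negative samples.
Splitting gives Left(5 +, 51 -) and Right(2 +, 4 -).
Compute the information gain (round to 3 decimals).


H(parent) = 0.5086. H(left) = 0.4341, H(right) = 0.9183. Weighted = (56/62)*0.4341 + (6/62)*0.9183 = 0.4810. IG = 0.5086 - 0.4810 = 0.0276, which rounds to 0.028.

0.028


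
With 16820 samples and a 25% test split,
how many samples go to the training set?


Test set = 16820 * 25% = 4205. Training set = 16820 - 4205 = 12615.

12615


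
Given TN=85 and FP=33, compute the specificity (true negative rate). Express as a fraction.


Specificity = TN / (TN + FP) = 85 / 118 = 85/118.

85/118


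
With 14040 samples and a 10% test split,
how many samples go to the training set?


Test set = 14040 * 10% = 1404. Training set = 14040 - 1404 = 12636.

12636


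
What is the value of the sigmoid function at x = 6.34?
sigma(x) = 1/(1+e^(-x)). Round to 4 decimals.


sigma(6.34) = 1/(1+e^(-6.34)) = 1/(1+0.001764) = 1/1.001764 = 0.9982.

0.9982


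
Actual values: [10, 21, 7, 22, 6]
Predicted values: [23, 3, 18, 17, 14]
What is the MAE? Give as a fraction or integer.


MAE = (1/5) * (|10-23|=13 + |21-3|=18 + |7-18|=11 + |22-17|=5 + |6-14|=8). Sum = 55. MAE = 11.

11


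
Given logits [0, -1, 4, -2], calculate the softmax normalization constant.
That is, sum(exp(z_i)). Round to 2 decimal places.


Denom = e^0=1.0000 + e^-1=0.3679 + e^4=54.5982 + e^-2=0.1353. Sum = 56.1014, which rounds to 56.10.

56.10


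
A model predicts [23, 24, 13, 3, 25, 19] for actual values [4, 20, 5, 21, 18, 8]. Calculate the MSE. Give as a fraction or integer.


MSE = (1/6) * ((4-23)^2=361 + (20-24)^2=16 + (5-13)^2=64 + (21-3)^2=324 + (18-25)^2=49 + (8-19)^2=121). Sum = 935. MSE = 935/6.

935/6


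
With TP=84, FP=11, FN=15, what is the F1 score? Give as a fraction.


Precision = 84/95 = 84/95. Recall = 84/99 = 28/33. F1 = 2*P*R/(P+R) = 84/97.

84/97


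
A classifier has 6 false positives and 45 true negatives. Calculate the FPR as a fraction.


FPR = FP / (FP + TN) = 6 / 51 = 2/17.

2/17


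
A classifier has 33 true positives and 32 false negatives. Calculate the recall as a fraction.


Recall = TP / (TP + FN) = 33 / 65 = 33/65.

33/65


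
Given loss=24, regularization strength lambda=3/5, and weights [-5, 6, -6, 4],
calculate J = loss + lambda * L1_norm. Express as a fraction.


L1 norm = sum(|w|) = 21. J = 24 + 3/5 * 21 = 183/5.

183/5


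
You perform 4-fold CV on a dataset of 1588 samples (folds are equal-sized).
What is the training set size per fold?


Each validation fold has 1588/4 = 397 samples. Training set = 1588 - 397 = 1191.

1191


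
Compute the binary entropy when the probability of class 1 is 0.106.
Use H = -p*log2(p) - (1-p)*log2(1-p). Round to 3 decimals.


H = -0.106*log2(0.106) - 0.894*log2(0.894) = 0.488.

0.488


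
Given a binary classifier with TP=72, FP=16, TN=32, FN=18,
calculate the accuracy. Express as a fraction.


Accuracy = (TP + TN) / (TP + TN + FP + FN) = (72 + 32) / 138 = 52/69.

52/69


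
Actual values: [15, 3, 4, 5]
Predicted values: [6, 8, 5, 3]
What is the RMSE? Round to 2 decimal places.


MSE = 27.7500. RMSE = sqrt(27.7500) = 5.27.

5.27


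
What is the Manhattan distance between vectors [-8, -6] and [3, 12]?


d = sum of absolute differences: |-8-3|=11 + |-6-12|=18 = 29.

29


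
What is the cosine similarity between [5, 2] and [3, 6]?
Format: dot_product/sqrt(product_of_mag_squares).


dot = 27. |a|^2 = 29, |b|^2 = 45. cos = 27/sqrt(1305).

27/sqrt(1305)


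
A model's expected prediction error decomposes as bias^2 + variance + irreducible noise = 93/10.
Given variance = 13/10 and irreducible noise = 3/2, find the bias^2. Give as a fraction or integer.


Total error = bias^2 + variance + irreducible noise. So bias^2 = 93/10 - 13/10 - 3/2 = 13/2.

13/2


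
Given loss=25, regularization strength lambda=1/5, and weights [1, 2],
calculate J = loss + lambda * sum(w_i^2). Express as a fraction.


L2 sq norm = sum(w^2) = 5. J = 25 + 1/5 * 5 = 26.

26


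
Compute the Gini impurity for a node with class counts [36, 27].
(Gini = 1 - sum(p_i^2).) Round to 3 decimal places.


Total = 63. Proportions: 36/63, 27/63. sum(p_i^2) = 0.5102. Gini = 1 - 0.5102 = 0.4898, which rounds to 0.490.

0.490


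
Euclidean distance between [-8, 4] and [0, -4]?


d = sqrt(sum of squared differences). (-8-0)^2=64, (4--4)^2=64. Sum = 128.

sqrt(128)


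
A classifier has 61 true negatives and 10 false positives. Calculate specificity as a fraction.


Specificity = TN / (TN + FP) = 61 / 71 = 61/71.

61/71


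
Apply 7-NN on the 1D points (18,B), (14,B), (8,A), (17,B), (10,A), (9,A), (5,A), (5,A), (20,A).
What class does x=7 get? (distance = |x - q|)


Distances: |18-7|=11, |14-7|=7, |8-7|=1, |17-7|=10, |10-7|=3, |9-7|=2, |5-7|=2, |5-7|=2, |20-7|=13. 7 nearest: (8,A), (9,A), (5,A), (5,A), (10,A), (14,B), (17,B). Counts: {'A': 5, 'B': 2}. Majority class: A.

A


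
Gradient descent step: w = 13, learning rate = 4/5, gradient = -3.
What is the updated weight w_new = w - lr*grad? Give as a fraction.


w_new = 13 - 4/5 * -3 = 13 - -12/5 = 77/5.

77/5


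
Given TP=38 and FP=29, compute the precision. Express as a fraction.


Precision = TP / (TP + FP) = 38 / 67 = 38/67.

38/67


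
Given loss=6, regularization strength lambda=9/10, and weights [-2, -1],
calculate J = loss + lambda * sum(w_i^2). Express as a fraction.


L2 sq norm = sum(w^2) = 5. J = 6 + 9/10 * 5 = 21/2.

21/2


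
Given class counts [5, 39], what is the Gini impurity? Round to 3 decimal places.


Total = 44. Proportions: 5/44, 39/44. sum(p_i^2) = 0.7986. Gini = 1 - 0.7986 = 0.2014, which rounds to 0.201.

0.201


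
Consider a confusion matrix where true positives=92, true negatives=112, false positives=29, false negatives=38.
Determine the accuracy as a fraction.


Accuracy = (TP + TN) / (TP + TN + FP + FN) = (92 + 112) / 271 = 204/271.

204/271


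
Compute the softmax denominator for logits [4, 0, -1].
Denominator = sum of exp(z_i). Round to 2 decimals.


Denom = e^4=54.5982 + e^0=1.0000 + e^-1=0.3679. Sum = 55.9661, which rounds to 55.97.

55.97


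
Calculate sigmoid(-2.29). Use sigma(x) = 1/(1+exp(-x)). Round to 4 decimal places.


sigma(-2.29) = 1/(1+e^(2.29)) = 1/(1+9.874938) = 1/10.874938 = 0.0920.

0.0920


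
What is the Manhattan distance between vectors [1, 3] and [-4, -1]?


d = sum of absolute differences: |1--4|=5 + |3--1|=4 = 9.

9


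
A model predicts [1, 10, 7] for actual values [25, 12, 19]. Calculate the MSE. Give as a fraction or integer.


MSE = (1/3) * ((25-1)^2=576 + (12-10)^2=4 + (19-7)^2=144). Sum = 724. MSE = 724/3.

724/3


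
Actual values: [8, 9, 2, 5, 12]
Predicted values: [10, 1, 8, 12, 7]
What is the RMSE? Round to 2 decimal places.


MSE = 35.6000. RMSE = sqrt(35.6000) = 5.97.

5.97


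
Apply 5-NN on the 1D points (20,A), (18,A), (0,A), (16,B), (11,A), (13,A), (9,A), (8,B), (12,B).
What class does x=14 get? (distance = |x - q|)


Distances: |20-14|=6, |18-14|=4, |0-14|=14, |16-14|=2, |11-14|=3, |13-14|=1, |9-14|=5, |8-14|=6, |12-14|=2. 5 nearest: (13,A), (16,B), (12,B), (11,A), (18,A). Counts: {'A': 3, 'B': 2}. Majority class: A.

A


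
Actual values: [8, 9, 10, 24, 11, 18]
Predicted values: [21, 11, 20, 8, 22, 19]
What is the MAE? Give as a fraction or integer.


MAE = (1/6) * (|8-21|=13 + |9-11|=2 + |10-20|=10 + |24-8|=16 + |11-22|=11 + |18-19|=1). Sum = 53. MAE = 53/6.

53/6


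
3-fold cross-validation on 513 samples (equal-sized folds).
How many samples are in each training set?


Each validation fold has 513/3 = 171 samples. Training set = 513 - 171 = 342.

342


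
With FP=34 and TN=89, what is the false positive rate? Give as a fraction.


FPR = FP / (FP + TN) = 34 / 123 = 34/123.

34/123


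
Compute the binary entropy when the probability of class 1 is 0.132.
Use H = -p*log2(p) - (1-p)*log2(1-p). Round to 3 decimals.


H = -0.132*log2(0.132) - 0.868*log2(0.868) = 0.563.

0.563


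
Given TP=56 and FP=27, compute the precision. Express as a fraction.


Precision = TP / (TP + FP) = 56 / 83 = 56/83.

56/83


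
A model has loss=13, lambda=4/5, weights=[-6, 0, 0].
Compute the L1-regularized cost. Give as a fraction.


L1 norm = sum(|w|) = 6. J = 13 + 4/5 * 6 = 89/5.

89/5


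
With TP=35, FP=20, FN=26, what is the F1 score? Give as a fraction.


Precision = 35/55 = 7/11. Recall = 35/61 = 35/61. F1 = 2*P*R/(P+R) = 35/58.

35/58


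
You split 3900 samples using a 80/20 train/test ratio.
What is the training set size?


Test set = 3900 * 20% = 780. Training set = 3900 - 780 = 3120.

3120


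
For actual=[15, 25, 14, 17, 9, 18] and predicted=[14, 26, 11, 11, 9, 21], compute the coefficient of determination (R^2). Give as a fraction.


Mean(y) = 49/3. SS_res = 56. SS_tot = 418/3. R^2 = 1 - 56/(418/3) = 125/209.

125/209


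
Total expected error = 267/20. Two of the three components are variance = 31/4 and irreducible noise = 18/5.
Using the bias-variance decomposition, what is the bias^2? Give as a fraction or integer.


Total error = bias^2 + variance + irreducible noise. So bias^2 = 267/20 - 31/4 - 18/5 = 2.

2


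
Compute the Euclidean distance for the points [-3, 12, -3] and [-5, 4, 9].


d = sqrt(sum of squared differences). (-3--5)^2=4, (12-4)^2=64, (-3-9)^2=144. Sum = 212.

sqrt(212)


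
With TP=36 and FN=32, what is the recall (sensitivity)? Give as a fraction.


Recall = TP / (TP + FN) = 36 / 68 = 9/17.

9/17


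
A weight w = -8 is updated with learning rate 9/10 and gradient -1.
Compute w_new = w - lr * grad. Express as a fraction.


w_new = -8 - 9/10 * -1 = -8 - -9/10 = -71/10.

-71/10


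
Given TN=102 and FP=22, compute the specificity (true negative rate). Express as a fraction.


Specificity = TN / (TN + FP) = 102 / 124 = 51/62.

51/62


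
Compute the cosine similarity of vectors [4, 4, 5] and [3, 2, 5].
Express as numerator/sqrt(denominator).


dot = 45. |a|^2 = 57, |b|^2 = 38. cos = 45/sqrt(2166).

45/sqrt(2166)


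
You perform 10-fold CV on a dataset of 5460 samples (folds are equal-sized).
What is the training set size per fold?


Each validation fold has 5460/10 = 546 samples. Training set = 5460 - 546 = 4914.

4914


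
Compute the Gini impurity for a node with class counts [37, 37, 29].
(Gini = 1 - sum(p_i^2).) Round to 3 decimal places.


Total = 103. Proportions: 37/103, 37/103, 29/103. sum(p_i^2) = 0.3374. Gini = 1 - 0.3374 = 0.6626, which rounds to 0.663.

0.663


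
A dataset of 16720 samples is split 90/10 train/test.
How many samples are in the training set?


Test set = 16720 * 10% = 1672. Training set = 16720 - 1672 = 15048.

15048


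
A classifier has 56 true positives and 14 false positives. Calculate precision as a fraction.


Precision = TP / (TP + FP) = 56 / 70 = 4/5.

4/5


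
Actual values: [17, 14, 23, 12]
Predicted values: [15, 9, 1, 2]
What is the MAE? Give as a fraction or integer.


MAE = (1/4) * (|17-15|=2 + |14-9|=5 + |23-1|=22 + |12-2|=10). Sum = 39. MAE = 39/4.

39/4


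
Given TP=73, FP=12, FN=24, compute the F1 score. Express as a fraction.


Precision = 73/85 = 73/85. Recall = 73/97 = 73/97. F1 = 2*P*R/(P+R) = 73/91.

73/91


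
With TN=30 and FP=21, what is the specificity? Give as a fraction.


Specificity = TN / (TN + FP) = 30 / 51 = 10/17.

10/17


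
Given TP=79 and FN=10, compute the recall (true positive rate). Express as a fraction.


Recall = TP / (TP + FN) = 79 / 89 = 79/89.

79/89


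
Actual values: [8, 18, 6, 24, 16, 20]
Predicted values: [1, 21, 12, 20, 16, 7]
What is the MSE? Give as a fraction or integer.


MSE = (1/6) * ((8-1)^2=49 + (18-21)^2=9 + (6-12)^2=36 + (24-20)^2=16 + (16-16)^2=0 + (20-7)^2=169). Sum = 279. MSE = 93/2.

93/2


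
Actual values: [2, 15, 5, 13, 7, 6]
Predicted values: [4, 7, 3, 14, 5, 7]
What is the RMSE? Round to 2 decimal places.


MSE = 13.0000. RMSE = sqrt(13.0000) = 3.61.

3.61


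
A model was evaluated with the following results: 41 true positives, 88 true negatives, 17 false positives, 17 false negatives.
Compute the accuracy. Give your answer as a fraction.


Accuracy = (TP + TN) / (TP + TN + FP + FN) = (41 + 88) / 163 = 129/163.

129/163


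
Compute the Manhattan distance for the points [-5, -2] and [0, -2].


d = sum of absolute differences: |-5-0|=5 + |-2--2|=0 = 5.

5


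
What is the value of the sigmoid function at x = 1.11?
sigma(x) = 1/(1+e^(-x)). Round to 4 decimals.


sigma(1.11) = 1/(1+e^(-1.11)) = 1/(1+0.329559) = 1/1.329559 = 0.7521.

0.7521


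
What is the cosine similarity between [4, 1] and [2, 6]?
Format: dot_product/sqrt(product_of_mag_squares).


dot = 14. |a|^2 = 17, |b|^2 = 40. cos = 14/sqrt(680).

14/sqrt(680)


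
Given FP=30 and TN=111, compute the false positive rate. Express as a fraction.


FPR = FP / (FP + TN) = 30 / 141 = 10/47.

10/47


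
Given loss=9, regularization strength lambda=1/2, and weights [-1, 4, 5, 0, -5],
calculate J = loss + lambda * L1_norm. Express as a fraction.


L1 norm = sum(|w|) = 15. J = 9 + 1/2 * 15 = 33/2.

33/2


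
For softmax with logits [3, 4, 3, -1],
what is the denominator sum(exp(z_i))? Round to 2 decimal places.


Denom = e^3=20.0855 + e^4=54.5982 + e^3=20.0855 + e^-1=0.3679. Sum = 95.1371, which rounds to 95.14.

95.14


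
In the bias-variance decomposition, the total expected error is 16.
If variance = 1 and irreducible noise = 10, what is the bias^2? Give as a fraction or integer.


Total error = bias^2 + variance + irreducible noise. So bias^2 = 16 - 1 - 10 = 5.

5


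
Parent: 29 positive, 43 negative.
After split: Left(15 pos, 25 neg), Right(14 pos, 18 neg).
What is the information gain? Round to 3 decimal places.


H(parent) = 0.9726. H(left) = 0.9544, H(right) = 0.9887. Weighted = (40/72)*0.9544 + (32/72)*0.9887 = 0.9696. IG = 0.9726 - 0.9696 = 0.0030, which rounds to 0.003.

0.003


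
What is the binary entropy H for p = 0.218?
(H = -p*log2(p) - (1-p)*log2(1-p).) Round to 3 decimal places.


H = -0.218*log2(0.218) - 0.782*log2(0.782) = 0.756.

0.756


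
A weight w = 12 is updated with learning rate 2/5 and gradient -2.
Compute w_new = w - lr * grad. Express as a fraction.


w_new = 12 - 2/5 * -2 = 12 - -4/5 = 64/5.

64/5


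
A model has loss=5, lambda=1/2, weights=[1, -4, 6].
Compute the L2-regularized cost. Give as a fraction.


L2 sq norm = sum(w^2) = 53. J = 5 + 1/2 * 53 = 63/2.

63/2


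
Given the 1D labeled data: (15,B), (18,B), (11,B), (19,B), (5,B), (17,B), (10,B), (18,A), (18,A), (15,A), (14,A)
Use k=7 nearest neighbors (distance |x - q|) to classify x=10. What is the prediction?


Distances: |15-10|=5, |18-10|=8, |11-10|=1, |19-10|=9, |5-10|=5, |17-10|=7, |10-10|=0, |18-10|=8, |18-10|=8, |15-10|=5, |14-10|=4. 7 nearest: (10,B), (11,B), (14,A), (15,A), (15,B), (5,B), (17,B). Counts: {'B': 5, 'A': 2}. Majority class: B.

B


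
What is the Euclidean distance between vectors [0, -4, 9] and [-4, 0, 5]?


d = sqrt(sum of squared differences). (0--4)^2=16, (-4-0)^2=16, (9-5)^2=16. Sum = 48.

sqrt(48)


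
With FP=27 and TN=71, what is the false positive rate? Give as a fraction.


FPR = FP / (FP + TN) = 27 / 98 = 27/98.

27/98


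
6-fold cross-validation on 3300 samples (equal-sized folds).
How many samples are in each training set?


Each validation fold has 3300/6 = 550 samples. Training set = 3300 - 550 = 2750.

2750


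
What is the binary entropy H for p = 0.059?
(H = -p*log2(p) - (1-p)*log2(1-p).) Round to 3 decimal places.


H = -0.059*log2(0.059) - 0.941*log2(0.941) = 0.323.

0.323


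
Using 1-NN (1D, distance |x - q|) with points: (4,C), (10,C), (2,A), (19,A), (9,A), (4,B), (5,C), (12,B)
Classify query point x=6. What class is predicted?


Distances: |4-6|=2, |10-6|=4, |2-6|=4, |19-6|=13, |9-6|=3, |4-6|=2, |5-6|=1, |12-6|=6. 1 nearest: (5,C). Counts: {'C': 1}. Majority class: C.

C


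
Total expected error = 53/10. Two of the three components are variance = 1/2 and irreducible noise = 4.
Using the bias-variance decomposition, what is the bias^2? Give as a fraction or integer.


Total error = bias^2 + variance + irreducible noise. So bias^2 = 53/10 - 1/2 - 4 = 4/5.

4/5


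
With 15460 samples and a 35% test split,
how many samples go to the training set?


Test set = 15460 * 35% = 5411. Training set = 15460 - 5411 = 10049.

10049


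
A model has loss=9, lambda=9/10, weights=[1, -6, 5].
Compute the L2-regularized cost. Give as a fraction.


L2 sq norm = sum(w^2) = 62. J = 9 + 9/10 * 62 = 324/5.

324/5


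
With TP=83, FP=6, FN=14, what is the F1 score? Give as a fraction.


Precision = 83/89 = 83/89. Recall = 83/97 = 83/97. F1 = 2*P*R/(P+R) = 83/93.

83/93


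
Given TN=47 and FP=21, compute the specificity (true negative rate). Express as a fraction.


Specificity = TN / (TN + FP) = 47 / 68 = 47/68.

47/68


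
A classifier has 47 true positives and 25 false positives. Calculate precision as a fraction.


Precision = TP / (TP + FP) = 47 / 72 = 47/72.

47/72


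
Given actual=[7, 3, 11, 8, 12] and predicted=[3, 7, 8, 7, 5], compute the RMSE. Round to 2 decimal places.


MSE = 18.2000. RMSE = sqrt(18.2000) = 4.27.

4.27


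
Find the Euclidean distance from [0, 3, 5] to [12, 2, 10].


d = sqrt(sum of squared differences). (0-12)^2=144, (3-2)^2=1, (5-10)^2=25. Sum = 170.

sqrt(170)


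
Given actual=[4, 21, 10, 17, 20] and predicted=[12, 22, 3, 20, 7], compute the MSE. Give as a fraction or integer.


MSE = (1/5) * ((4-12)^2=64 + (21-22)^2=1 + (10-3)^2=49 + (17-20)^2=9 + (20-7)^2=169). Sum = 292. MSE = 292/5.

292/5


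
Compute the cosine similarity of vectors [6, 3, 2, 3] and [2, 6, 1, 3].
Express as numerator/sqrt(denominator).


dot = 41. |a|^2 = 58, |b|^2 = 50. cos = 41/sqrt(2900).

41/sqrt(2900)


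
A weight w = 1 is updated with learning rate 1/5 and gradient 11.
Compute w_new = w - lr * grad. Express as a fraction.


w_new = 1 - 1/5 * 11 = 1 - 11/5 = -6/5.

-6/5


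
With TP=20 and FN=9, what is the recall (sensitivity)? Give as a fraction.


Recall = TP / (TP + FN) = 20 / 29 = 20/29.

20/29


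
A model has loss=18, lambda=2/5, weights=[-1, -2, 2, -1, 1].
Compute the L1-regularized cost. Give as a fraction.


L1 norm = sum(|w|) = 7. J = 18 + 2/5 * 7 = 104/5.

104/5


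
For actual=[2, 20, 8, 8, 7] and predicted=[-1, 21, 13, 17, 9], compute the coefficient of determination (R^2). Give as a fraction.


Mean(y) = 9. SS_res = 120. SS_tot = 176. R^2 = 1 - 120/(176) = 7/22.

7/22


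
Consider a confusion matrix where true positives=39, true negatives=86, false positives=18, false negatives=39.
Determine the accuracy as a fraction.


Accuracy = (TP + TN) / (TP + TN + FP + FN) = (39 + 86) / 182 = 125/182.

125/182


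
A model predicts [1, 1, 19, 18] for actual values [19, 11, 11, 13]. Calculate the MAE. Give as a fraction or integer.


MAE = (1/4) * (|19-1|=18 + |11-1|=10 + |11-19|=8 + |13-18|=5). Sum = 41. MAE = 41/4.

41/4


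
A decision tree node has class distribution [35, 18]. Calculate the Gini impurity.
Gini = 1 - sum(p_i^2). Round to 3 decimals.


Total = 53. Proportions: 35/53, 18/53. sum(p_i^2) = 0.5514. Gini = 1 - 0.5514 = 0.4486, which rounds to 0.449.

0.449


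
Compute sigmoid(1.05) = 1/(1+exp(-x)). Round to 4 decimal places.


sigma(1.05) = 1/(1+e^(-1.05)) = 1/(1+0.349938) = 1/1.349938 = 0.7408.

0.7408


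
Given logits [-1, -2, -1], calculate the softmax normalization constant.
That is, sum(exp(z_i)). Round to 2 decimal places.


Denom = e^-1=0.3679 + e^-2=0.1353 + e^-1=0.3679. Sum = 0.8711, which rounds to 0.87.

0.87


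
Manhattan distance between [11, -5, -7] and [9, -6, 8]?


d = sum of absolute differences: |11-9|=2 + |-5--6|=1 + |-7-8|=15 = 18.

18


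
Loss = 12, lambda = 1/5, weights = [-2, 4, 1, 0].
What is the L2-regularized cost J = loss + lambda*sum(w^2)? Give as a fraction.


L2 sq norm = sum(w^2) = 21. J = 12 + 1/5 * 21 = 81/5.

81/5


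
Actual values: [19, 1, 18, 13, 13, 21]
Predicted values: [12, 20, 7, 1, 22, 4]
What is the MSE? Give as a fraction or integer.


MSE = (1/6) * ((19-12)^2=49 + (1-20)^2=361 + (18-7)^2=121 + (13-1)^2=144 + (13-22)^2=81 + (21-4)^2=289). Sum = 1045. MSE = 1045/6.

1045/6


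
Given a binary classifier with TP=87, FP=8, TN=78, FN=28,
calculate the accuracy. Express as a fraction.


Accuracy = (TP + TN) / (TP + TN + FP + FN) = (87 + 78) / 201 = 55/67.

55/67


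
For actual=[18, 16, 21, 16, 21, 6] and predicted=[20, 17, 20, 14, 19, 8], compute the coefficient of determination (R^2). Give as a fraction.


Mean(y) = 49/3. SS_res = 18. SS_tot = 460/3. R^2 = 1 - 18/(460/3) = 203/230.

203/230


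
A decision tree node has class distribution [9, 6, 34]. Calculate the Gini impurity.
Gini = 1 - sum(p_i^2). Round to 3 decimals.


Total = 49. Proportions: 9/49, 6/49, 34/49. sum(p_i^2) = 0.5302. Gini = 1 - 0.5302 = 0.4698, which rounds to 0.470.

0.470


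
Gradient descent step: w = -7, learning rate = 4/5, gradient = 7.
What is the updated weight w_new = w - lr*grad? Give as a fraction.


w_new = -7 - 4/5 * 7 = -7 - 28/5 = -63/5.

-63/5


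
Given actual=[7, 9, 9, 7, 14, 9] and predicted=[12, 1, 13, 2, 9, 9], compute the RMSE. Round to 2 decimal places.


MSE = 25.8333. RMSE = sqrt(25.8333) = 5.08.

5.08


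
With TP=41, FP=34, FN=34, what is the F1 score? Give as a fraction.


Precision = 41/75 = 41/75. Recall = 41/75 = 41/75. F1 = 2*P*R/(P+R) = 41/75.

41/75


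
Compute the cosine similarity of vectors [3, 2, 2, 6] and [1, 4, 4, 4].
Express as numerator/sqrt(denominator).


dot = 43. |a|^2 = 53, |b|^2 = 49. cos = 43/sqrt(2597).

43/sqrt(2597)


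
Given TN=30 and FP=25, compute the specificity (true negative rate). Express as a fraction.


Specificity = TN / (TN + FP) = 30 / 55 = 6/11.

6/11


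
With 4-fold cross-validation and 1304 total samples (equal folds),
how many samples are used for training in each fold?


Each validation fold has 1304/4 = 326 samples. Training set = 1304 - 326 = 978.

978


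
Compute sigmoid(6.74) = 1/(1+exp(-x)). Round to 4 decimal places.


sigma(6.74) = 1/(1+e^(-6.74)) = 1/(1+0.001183) = 1/1.001183 = 0.9988.

0.9988


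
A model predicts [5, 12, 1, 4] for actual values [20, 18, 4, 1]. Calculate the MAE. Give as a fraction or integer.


MAE = (1/4) * (|20-5|=15 + |18-12|=6 + |4-1|=3 + |1-4|=3). Sum = 27. MAE = 27/4.

27/4


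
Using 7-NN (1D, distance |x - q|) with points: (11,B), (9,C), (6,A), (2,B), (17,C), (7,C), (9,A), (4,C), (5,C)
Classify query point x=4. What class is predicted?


Distances: |11-4|=7, |9-4|=5, |6-4|=2, |2-4|=2, |17-4|=13, |7-4|=3, |9-4|=5, |4-4|=0, |5-4|=1. 7 nearest: (4,C), (5,C), (6,A), (2,B), (7,C), (9,A), (9,C). Counts: {'C': 4, 'A': 2, 'B': 1}. Majority class: C.

C


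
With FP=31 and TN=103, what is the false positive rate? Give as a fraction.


FPR = FP / (FP + TN) = 31 / 134 = 31/134.

31/134


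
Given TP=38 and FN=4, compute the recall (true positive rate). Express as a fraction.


Recall = TP / (TP + FN) = 38 / 42 = 19/21.

19/21


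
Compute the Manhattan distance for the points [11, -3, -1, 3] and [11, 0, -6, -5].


d = sum of absolute differences: |11-11|=0 + |-3-0|=3 + |-1--6|=5 + |3--5|=8 = 16.

16


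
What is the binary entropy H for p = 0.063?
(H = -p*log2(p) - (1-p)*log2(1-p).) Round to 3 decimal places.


H = -0.063*log2(0.063) - 0.937*log2(0.937) = 0.339.

0.339


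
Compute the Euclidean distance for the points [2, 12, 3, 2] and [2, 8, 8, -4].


d = sqrt(sum of squared differences). (2-2)^2=0, (12-8)^2=16, (3-8)^2=25, (2--4)^2=36. Sum = 77.

sqrt(77)


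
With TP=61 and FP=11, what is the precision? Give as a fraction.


Precision = TP / (TP + FP) = 61 / 72 = 61/72.

61/72


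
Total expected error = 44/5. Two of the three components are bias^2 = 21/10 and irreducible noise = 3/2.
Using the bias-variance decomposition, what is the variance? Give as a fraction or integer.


Total error = bias^2 + variance + irreducible noise. So variance = 44/5 - 21/10 - 3/2 = 26/5.

26/5


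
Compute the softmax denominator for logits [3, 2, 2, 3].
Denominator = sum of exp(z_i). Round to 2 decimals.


Denom = e^3=20.0855 + e^2=7.3891 + e^2=7.3891 + e^3=20.0855. Sum = 54.9492, which rounds to 54.95.

54.95


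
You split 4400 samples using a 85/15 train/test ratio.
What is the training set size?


Test set = 4400 * 15% = 660. Training set = 4400 - 660 = 3740.

3740


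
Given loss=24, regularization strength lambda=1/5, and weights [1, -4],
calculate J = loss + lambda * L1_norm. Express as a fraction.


L1 norm = sum(|w|) = 5. J = 24 + 1/5 * 5 = 25.

25


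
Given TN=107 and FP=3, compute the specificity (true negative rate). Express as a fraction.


Specificity = TN / (TN + FP) = 107 / 110 = 107/110.

107/110


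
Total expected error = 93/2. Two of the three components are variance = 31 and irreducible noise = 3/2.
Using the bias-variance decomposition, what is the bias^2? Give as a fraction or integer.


Total error = bias^2 + variance + irreducible noise. So bias^2 = 93/2 - 31 - 3/2 = 14.

14


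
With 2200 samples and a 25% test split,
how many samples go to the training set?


Test set = 2200 * 25% = 550. Training set = 2200 - 550 = 1650.

1650


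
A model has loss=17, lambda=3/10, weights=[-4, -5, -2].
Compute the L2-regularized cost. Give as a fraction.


L2 sq norm = sum(w^2) = 45. J = 17 + 3/10 * 45 = 61/2.

61/2


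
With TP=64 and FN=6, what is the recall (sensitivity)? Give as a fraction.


Recall = TP / (TP + FN) = 64 / 70 = 32/35.

32/35


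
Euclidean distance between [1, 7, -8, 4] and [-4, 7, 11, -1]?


d = sqrt(sum of squared differences). (1--4)^2=25, (7-7)^2=0, (-8-11)^2=361, (4--1)^2=25. Sum = 411.

sqrt(411)


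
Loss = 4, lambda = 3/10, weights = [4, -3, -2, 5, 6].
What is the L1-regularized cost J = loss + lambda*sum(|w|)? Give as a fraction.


L1 norm = sum(|w|) = 20. J = 4 + 3/10 * 20 = 10.

10


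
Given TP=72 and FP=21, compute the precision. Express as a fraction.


Precision = TP / (TP + FP) = 72 / 93 = 24/31.

24/31


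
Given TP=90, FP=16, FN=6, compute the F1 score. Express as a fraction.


Precision = 90/106 = 45/53. Recall = 90/96 = 15/16. F1 = 2*P*R/(P+R) = 90/101.

90/101


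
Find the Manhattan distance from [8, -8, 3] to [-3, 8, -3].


d = sum of absolute differences: |8--3|=11 + |-8-8|=16 + |3--3|=6 = 33.

33


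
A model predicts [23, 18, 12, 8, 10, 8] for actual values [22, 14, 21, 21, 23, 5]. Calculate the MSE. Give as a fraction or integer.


MSE = (1/6) * ((22-23)^2=1 + (14-18)^2=16 + (21-12)^2=81 + (21-8)^2=169 + (23-10)^2=169 + (5-8)^2=9). Sum = 445. MSE = 445/6.

445/6


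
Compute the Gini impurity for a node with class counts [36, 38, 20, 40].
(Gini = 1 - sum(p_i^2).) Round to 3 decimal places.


Total = 134. Proportions: 36/134, 38/134, 20/134, 40/134. sum(p_i^2) = 0.2640. Gini = 1 - 0.2640 = 0.7360, which rounds to 0.736.

0.736


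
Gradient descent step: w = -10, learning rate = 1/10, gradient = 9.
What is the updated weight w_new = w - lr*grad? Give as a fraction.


w_new = -10 - 1/10 * 9 = -10 - 9/10 = -109/10.

-109/10


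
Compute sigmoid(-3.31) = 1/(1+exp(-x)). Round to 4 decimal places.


sigma(-3.31) = 1/(1+e^(3.31)) = 1/(1+27.385125) = 1/28.385125 = 0.0352.

0.0352


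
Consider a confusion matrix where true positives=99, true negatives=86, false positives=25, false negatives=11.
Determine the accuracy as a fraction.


Accuracy = (TP + TN) / (TP + TN + FP + FN) = (99 + 86) / 221 = 185/221.

185/221


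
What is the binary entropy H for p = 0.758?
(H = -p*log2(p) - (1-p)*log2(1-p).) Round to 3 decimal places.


H = -0.758*log2(0.758) - 0.242*log2(0.242) = 0.798.

0.798


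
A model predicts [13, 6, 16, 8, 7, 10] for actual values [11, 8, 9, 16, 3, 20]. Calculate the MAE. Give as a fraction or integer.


MAE = (1/6) * (|11-13|=2 + |8-6|=2 + |9-16|=7 + |16-8|=8 + |3-7|=4 + |20-10|=10). Sum = 33. MAE = 11/2.

11/2


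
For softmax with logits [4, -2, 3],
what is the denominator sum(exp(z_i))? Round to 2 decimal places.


Denom = e^4=54.5982 + e^-2=0.1353 + e^3=20.0855. Sum = 74.8190, which rounds to 74.82.

74.82


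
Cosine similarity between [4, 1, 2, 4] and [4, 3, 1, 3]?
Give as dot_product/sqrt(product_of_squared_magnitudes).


dot = 33. |a|^2 = 37, |b|^2 = 35. cos = 33/sqrt(1295).

33/sqrt(1295)


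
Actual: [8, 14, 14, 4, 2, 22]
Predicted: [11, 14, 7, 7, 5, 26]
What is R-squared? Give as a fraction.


Mean(y) = 32/3. SS_res = 92. SS_tot = 832/3. R^2 = 1 - 92/(832/3) = 139/208.

139/208


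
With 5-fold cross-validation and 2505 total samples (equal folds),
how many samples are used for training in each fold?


Each validation fold has 2505/5 = 501 samples. Training set = 2505 - 501 = 2004.

2004


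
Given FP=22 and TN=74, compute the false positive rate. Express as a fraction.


FPR = FP / (FP + TN) = 22 / 96 = 11/48.

11/48


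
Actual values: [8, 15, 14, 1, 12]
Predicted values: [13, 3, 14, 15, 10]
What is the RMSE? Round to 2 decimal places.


MSE = 73.8000. RMSE = sqrt(73.8000) = 8.59.

8.59


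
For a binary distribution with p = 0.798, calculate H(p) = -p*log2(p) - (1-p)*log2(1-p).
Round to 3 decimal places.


H = -0.798*log2(0.798) - 0.202*log2(0.202) = 0.726.

0.726


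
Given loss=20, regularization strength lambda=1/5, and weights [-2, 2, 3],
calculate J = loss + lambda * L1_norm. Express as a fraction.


L1 norm = sum(|w|) = 7. J = 20 + 1/5 * 7 = 107/5.

107/5


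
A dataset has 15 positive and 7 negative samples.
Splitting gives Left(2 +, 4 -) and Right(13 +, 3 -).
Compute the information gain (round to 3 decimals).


H(parent) = 0.9024. H(left) = 0.9183, H(right) = 0.6962. Weighted = (6/22)*0.9183 + (16/22)*0.6962 = 0.7568. IG = 0.9024 - 0.7568 = 0.1456, which rounds to 0.146.

0.146


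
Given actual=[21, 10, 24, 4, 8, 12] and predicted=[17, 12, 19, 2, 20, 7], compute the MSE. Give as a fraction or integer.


MSE = (1/6) * ((21-17)^2=16 + (10-12)^2=4 + (24-19)^2=25 + (4-2)^2=4 + (8-20)^2=144 + (12-7)^2=25). Sum = 218. MSE = 109/3.

109/3


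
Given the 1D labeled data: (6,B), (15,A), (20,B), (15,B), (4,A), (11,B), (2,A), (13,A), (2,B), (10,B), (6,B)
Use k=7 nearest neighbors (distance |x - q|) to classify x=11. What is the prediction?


Distances: |6-11|=5, |15-11|=4, |20-11|=9, |15-11|=4, |4-11|=7, |11-11|=0, |2-11|=9, |13-11|=2, |2-11|=9, |10-11|=1, |6-11|=5. 7 nearest: (11,B), (10,B), (13,A), (15,A), (15,B), (6,B), (6,B). Counts: {'B': 5, 'A': 2}. Majority class: B.

B


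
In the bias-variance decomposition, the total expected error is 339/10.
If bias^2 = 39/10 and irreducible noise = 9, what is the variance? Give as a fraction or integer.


Total error = bias^2 + variance + irreducible noise. So variance = 339/10 - 39/10 - 9 = 21.

21


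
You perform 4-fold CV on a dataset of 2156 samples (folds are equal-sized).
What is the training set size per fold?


Each validation fold has 2156/4 = 539 samples. Training set = 2156 - 539 = 1617.

1617


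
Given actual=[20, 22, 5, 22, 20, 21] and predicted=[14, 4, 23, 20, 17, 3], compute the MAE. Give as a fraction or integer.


MAE = (1/6) * (|20-14|=6 + |22-4|=18 + |5-23|=18 + |22-20|=2 + |20-17|=3 + |21-3|=18). Sum = 65. MAE = 65/6.

65/6


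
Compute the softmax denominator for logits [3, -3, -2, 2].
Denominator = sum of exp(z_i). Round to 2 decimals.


Denom = e^3=20.0855 + e^-3=0.0498 + e^-2=0.1353 + e^2=7.3891. Sum = 27.6597, which rounds to 27.66.

27.66


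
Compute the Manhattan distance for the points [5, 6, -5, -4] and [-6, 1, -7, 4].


d = sum of absolute differences: |5--6|=11 + |6-1|=5 + |-5--7|=2 + |-4-4|=8 = 26.

26


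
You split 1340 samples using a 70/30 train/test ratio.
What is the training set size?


Test set = 1340 * 30% = 402. Training set = 1340 - 402 = 938.

938


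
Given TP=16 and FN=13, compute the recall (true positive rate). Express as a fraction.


Recall = TP / (TP + FN) = 16 / 29 = 16/29.

16/29


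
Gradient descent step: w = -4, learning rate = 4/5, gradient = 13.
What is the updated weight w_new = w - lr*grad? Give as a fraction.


w_new = -4 - 4/5 * 13 = -4 - 52/5 = -72/5.

-72/5


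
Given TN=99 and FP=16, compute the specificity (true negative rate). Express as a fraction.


Specificity = TN / (TN + FP) = 99 / 115 = 99/115.

99/115


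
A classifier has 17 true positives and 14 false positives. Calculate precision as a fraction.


Precision = TP / (TP + FP) = 17 / 31 = 17/31.

17/31


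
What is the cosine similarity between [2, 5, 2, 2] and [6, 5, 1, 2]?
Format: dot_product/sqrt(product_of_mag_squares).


dot = 43. |a|^2 = 37, |b|^2 = 66. cos = 43/sqrt(2442).

43/sqrt(2442)


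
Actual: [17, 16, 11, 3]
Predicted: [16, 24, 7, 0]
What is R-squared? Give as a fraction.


Mean(y) = 47/4. SS_res = 90. SS_tot = 491/4. R^2 = 1 - 90/(491/4) = 131/491.

131/491


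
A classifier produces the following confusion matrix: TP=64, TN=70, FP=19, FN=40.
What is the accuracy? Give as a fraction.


Accuracy = (TP + TN) / (TP + TN + FP + FN) = (64 + 70) / 193 = 134/193.

134/193


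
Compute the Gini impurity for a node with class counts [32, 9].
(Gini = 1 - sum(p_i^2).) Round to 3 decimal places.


Total = 41. Proportions: 32/41, 9/41. sum(p_i^2) = 0.6573. Gini = 1 - 0.6573 = 0.3427, which rounds to 0.343.

0.343


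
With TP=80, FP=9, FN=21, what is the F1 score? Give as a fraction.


Precision = 80/89 = 80/89. Recall = 80/101 = 80/101. F1 = 2*P*R/(P+R) = 16/19.

16/19


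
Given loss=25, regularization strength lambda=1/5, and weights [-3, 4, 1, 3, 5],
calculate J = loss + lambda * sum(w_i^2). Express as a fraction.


L2 sq norm = sum(w^2) = 60. J = 25 + 1/5 * 60 = 37.

37


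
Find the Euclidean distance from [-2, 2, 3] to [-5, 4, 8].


d = sqrt(sum of squared differences). (-2--5)^2=9, (2-4)^2=4, (3-8)^2=25. Sum = 38.

sqrt(38)


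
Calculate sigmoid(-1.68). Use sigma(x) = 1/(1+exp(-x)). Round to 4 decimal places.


sigma(-1.68) = 1/(1+e^(1.68)) = 1/(1+5.365556) = 1/6.365556 = 0.1571.

0.1571


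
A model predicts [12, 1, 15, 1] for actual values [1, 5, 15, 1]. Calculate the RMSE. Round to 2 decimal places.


MSE = 34.2500. RMSE = sqrt(34.2500) = 5.85.

5.85


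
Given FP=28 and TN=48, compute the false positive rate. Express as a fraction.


FPR = FP / (FP + TN) = 28 / 76 = 7/19.

7/19


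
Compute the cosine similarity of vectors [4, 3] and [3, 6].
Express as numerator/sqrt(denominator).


dot = 30. |a|^2 = 25, |b|^2 = 45. cos = 30/sqrt(1125).

30/sqrt(1125)


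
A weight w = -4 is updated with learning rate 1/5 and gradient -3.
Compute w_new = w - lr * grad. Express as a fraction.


w_new = -4 - 1/5 * -3 = -4 - -3/5 = -17/5.

-17/5


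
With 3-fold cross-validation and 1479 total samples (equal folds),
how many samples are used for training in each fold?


Each validation fold has 1479/3 = 493 samples. Training set = 1479 - 493 = 986.

986


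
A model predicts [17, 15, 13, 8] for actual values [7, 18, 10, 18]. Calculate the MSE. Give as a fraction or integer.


MSE = (1/4) * ((7-17)^2=100 + (18-15)^2=9 + (10-13)^2=9 + (18-8)^2=100). Sum = 218. MSE = 109/2.

109/2


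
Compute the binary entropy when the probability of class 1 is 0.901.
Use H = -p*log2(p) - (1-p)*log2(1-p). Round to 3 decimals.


H = -0.901*log2(0.901) - 0.099*log2(0.099) = 0.466.

0.466


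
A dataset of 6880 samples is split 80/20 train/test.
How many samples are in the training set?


Test set = 6880 * 20% = 1376. Training set = 6880 - 1376 = 5504.

5504


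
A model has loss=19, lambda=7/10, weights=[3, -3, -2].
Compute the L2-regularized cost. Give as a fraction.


L2 sq norm = sum(w^2) = 22. J = 19 + 7/10 * 22 = 172/5.

172/5


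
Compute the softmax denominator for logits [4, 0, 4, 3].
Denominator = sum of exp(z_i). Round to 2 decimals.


Denom = e^4=54.5982 + e^0=1.0000 + e^4=54.5982 + e^3=20.0855. Sum = 130.2819, which rounds to 130.28.

130.28


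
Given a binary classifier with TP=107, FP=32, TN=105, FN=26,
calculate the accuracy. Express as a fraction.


Accuracy = (TP + TN) / (TP + TN + FP + FN) = (107 + 105) / 270 = 106/135.

106/135


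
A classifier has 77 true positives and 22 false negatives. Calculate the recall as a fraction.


Recall = TP / (TP + FN) = 77 / 99 = 7/9.

7/9


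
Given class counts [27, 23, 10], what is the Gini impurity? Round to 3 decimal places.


Total = 60. Proportions: 27/60, 23/60, 10/60. sum(p_i^2) = 0.3772. Gini = 1 - 0.3772 = 0.6228, which rounds to 0.623.

0.623


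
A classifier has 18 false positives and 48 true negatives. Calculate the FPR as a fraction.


FPR = FP / (FP + TN) = 18 / 66 = 3/11.

3/11


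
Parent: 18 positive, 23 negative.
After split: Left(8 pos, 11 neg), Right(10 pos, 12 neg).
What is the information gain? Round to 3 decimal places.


H(parent) = 0.9892. H(left) = 0.9819, H(right) = 0.9940. Weighted = (19/41)*0.9819 + (22/41)*0.9940 = 0.9884. IG = 0.9892 - 0.9884 = 0.0008, which rounds to 0.001.

0.001


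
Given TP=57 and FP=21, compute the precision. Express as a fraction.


Precision = TP / (TP + FP) = 57 / 78 = 19/26.

19/26


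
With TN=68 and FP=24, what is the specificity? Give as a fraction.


Specificity = TN / (TN + FP) = 68 / 92 = 17/23.

17/23


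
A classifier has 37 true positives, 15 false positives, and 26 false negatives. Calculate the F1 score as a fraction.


Precision = 37/52 = 37/52. Recall = 37/63 = 37/63. F1 = 2*P*R/(P+R) = 74/115.

74/115


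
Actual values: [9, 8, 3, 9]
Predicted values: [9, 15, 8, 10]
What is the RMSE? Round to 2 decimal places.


MSE = 18.7500. RMSE = sqrt(18.7500) = 4.33.

4.33


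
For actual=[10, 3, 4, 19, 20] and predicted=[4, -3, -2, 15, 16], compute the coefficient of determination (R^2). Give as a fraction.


Mean(y) = 56/5. SS_res = 140. SS_tot = 1294/5. R^2 = 1 - 140/(1294/5) = 297/647.

297/647


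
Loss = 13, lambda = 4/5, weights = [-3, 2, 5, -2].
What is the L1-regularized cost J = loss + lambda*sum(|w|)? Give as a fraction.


L1 norm = sum(|w|) = 12. J = 13 + 4/5 * 12 = 113/5.

113/5
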